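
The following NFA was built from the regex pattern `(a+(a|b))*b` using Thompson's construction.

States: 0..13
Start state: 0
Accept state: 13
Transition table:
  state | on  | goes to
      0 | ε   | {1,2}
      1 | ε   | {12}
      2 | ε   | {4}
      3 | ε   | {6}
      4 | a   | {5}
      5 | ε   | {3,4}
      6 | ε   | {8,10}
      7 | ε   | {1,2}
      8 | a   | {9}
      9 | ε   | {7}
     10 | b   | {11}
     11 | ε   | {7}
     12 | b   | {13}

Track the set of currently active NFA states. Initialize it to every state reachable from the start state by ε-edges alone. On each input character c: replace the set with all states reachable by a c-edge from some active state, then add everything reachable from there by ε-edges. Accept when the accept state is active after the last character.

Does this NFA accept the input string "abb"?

Answer: ACCEPT

Derivation:
S₀ = ε-closure({0}) = {0,1,2,4,12}
'a' @ 1: {3,4,5,6,8,10}
'b' @ 2: {1,2,4,7,11,12}
'b' @ 3: {13}  [accepting]
final: {13}; accept 13 in set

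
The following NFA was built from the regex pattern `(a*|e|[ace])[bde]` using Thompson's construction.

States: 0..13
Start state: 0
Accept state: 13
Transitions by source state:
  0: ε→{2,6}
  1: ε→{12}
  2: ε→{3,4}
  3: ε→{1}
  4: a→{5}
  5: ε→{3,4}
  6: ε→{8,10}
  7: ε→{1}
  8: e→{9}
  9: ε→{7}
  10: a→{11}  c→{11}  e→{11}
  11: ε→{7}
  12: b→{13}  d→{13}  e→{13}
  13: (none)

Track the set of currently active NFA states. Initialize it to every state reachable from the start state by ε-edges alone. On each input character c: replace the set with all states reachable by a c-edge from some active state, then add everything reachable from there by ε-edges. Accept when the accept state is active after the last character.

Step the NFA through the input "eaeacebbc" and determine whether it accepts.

initial (ε-close {0}): {0,1,2,3,4,6,8,10,12}
'e' @ 1: {1,7,9,11,12,13}  [accepting]
'a' @ 2: {}  — no active states
rest 'eacebbc' ignored (set empty)
end set {} — state 13 not in

Answer: REJECT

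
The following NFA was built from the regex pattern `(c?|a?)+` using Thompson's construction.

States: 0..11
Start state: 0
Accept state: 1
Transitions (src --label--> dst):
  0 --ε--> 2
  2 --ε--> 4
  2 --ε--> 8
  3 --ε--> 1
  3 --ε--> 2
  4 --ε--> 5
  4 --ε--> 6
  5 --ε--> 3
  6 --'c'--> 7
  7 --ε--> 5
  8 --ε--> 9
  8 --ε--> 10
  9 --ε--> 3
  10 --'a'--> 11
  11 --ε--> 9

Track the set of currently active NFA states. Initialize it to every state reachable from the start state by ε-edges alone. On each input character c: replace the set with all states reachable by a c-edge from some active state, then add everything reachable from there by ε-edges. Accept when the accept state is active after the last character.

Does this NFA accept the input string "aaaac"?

Answer: ACCEPT

Derivation:
start: ε-closure({0}) = {0,1,2,3,4,5,6,8,9,10}
'a' @ 1: {1,2,3,4,5,6,8,9,10,11}  ✓accept
'a' @ 2: {1,2,3,4,5,6,8,9,10,11}  ✓accept
'a' @ 3: {1,2,3,4,5,6,8,9,10,11}  ✓accept
'a' @ 4: {1,2,3,4,5,6,8,9,10,11}  ✓accept
'c' @ 5: {1,2,3,4,5,6,7,8,9,10}  ✓accept
final: {1,2,3,4,5,6,7,8,9,10}; accept 1 in set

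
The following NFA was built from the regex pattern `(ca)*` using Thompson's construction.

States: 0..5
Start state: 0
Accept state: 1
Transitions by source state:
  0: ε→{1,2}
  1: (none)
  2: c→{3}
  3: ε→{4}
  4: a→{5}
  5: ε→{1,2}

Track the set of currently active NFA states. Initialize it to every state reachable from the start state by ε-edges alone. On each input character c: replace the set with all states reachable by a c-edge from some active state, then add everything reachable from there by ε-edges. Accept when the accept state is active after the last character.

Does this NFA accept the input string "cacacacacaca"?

Answer: ACCEPT

Trace:
S₀ = ε-closure({0}) = {0,1,2}
'c' @ 1: {3,4}
'a' @ 2: {1,2,5}  ✓accept
'c' @ 3: {3,4}
'a' @ 4: {1,2,5}  ✓accept
'c' @ 5: {3,4}
'a' @ 6: {1,2,5}  ✓accept
'c' @ 7: {3,4}
'a' @ 8: {1,2,5}  ✓accept
'c' @ 9: {3,4}
'a' @ 10: {1,2,5}  ✓accept
'c' @ 11: {3,4}
'a' @ 12: {1,2,5}  ✓accept
after full input: {1,2,5}  (accept=1 in)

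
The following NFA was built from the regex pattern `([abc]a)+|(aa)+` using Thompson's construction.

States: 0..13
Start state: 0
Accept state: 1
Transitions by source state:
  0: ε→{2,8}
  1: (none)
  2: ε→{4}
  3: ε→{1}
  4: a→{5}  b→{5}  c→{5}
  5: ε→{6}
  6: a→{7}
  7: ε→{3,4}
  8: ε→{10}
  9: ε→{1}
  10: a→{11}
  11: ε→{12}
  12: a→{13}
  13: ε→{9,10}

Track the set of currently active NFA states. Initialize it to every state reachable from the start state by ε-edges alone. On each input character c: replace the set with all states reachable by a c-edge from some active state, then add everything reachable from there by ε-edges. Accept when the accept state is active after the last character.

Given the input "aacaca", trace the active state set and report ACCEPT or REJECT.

S₀ = ε-closure({0}) = {0,2,4,8,10}
'a' @ 1: {5,6,11,12}
'a' @ 2: {1,3,4,7,9,10,13}  [accepting]
'c' @ 3: {5,6}
'a' @ 4: {1,3,4,7}  [accepting]
'c' @ 5: {5,6}
'a' @ 6: {1,3,4,7}  [accepting]
after full input: {1,3,4,7}  (accept=1 in)

Answer: ACCEPT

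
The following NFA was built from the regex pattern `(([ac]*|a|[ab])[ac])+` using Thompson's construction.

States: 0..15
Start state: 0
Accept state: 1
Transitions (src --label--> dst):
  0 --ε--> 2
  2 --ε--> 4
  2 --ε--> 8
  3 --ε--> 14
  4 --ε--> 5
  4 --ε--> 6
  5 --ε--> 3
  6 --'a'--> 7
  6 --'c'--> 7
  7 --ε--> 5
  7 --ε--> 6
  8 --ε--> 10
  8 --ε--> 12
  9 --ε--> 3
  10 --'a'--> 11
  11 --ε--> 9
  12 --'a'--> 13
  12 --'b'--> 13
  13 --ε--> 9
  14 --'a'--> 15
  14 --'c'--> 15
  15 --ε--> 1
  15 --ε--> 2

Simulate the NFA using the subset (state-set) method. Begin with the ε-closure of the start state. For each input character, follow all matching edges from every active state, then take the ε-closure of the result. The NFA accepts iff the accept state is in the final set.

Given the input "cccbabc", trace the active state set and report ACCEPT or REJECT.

Answer: ACCEPT

Steps:
start: ε-closure({0}) = {0,2,3,4,5,6,8,10,12,14}
'c' @ 1: {1,2,3,4,5,6,7,8,10,12,14,15}  [accepting]
'c' @ 2: {1,2,3,4,5,6,7,8,10,12,14,15}  [accepting]
'c' @ 3: {1,2,3,4,5,6,7,8,10,12,14,15}  [accepting]
'b' @ 4: {3,9,13,14}
'a' @ 5: {1,2,3,4,5,6,8,10,12,14,15}  [accepting]
'b' @ 6: {3,9,13,14}
'c' @ 7: {1,2,3,4,5,6,8,10,12,14,15}  [accepting]
end set {1,2,3,4,5,6,8,10,12,14,15} — state 1 in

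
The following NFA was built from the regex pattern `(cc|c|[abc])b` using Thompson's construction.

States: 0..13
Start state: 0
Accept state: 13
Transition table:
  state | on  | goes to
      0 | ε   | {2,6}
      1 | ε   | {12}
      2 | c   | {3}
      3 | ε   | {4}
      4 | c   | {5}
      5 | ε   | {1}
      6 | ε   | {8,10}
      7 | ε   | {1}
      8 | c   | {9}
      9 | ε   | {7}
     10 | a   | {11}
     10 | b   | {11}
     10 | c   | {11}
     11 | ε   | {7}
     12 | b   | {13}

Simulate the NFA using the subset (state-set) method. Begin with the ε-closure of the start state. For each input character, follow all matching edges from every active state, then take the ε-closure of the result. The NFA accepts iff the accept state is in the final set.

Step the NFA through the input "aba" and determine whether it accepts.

Answer: REJECT

Derivation:
initial (ε-close {0}): {0,2,6,8,10}
'a' @ 1: {1,7,11,12}
'b' @ 2: {13}  (accept∈set)
'a' @ 3: {}  — state set empty
after full input: {}  (accept=13 not in)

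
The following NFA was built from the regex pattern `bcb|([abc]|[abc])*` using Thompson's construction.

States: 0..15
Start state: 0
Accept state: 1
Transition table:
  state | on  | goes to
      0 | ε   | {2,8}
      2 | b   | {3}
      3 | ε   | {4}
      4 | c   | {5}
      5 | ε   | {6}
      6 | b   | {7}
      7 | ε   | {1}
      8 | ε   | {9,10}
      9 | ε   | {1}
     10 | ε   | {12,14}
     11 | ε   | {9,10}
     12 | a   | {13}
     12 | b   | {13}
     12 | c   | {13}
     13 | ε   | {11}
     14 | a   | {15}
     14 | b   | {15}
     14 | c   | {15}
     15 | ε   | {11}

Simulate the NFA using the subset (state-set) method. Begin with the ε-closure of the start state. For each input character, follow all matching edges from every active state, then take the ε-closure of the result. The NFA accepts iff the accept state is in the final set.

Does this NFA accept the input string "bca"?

S₀ = ε-closure({0}) = {0,1,2,8,9,10,12,14}
'b' @ 1: {1,3,4,9,10,11,12,13,14,15}  (accept∈set)
'c' @ 2: {1,5,6,9,10,11,12,13,14,15}  (accept∈set)
'a' @ 3: {1,9,10,11,12,13,14,15}  (accept∈set)
final: {1,9,10,11,12,13,14,15}; accept 1 in set

Answer: ACCEPT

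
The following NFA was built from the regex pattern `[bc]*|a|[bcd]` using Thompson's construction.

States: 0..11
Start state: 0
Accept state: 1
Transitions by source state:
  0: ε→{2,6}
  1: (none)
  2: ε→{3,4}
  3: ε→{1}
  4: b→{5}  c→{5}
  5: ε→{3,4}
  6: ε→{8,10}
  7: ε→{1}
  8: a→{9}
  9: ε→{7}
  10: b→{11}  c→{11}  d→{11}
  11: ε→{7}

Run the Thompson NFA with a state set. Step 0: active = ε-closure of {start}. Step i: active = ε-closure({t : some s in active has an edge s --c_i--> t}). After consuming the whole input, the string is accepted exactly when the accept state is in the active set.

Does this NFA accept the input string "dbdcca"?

Answer: REJECT

Trace:
start: ε-closure({0}) = {0,1,2,3,4,6,8,10}
'd' @ 1: {1,7,11}  ✓accept
'b' @ 2: {}  — dead — no transitions
rest 'dcca' ignored (set empty)
final: {}; accept 1 not in set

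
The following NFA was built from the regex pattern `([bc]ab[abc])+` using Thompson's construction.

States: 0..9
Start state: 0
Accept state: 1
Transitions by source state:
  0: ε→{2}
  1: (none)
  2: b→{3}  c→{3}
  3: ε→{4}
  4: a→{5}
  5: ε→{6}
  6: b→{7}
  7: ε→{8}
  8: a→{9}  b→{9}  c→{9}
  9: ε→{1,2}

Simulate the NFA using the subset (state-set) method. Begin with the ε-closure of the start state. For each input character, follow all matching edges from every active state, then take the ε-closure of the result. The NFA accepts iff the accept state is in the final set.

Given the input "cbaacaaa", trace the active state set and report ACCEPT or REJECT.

S₀ = ε-closure({0}) = {0,2}
'c' @ 1: {3,4}
'b' @ 2: {}  — no active states
rest 'aacaaa' ignored (set empty)
after full input: {}  (accept=1 not in)

Answer: REJECT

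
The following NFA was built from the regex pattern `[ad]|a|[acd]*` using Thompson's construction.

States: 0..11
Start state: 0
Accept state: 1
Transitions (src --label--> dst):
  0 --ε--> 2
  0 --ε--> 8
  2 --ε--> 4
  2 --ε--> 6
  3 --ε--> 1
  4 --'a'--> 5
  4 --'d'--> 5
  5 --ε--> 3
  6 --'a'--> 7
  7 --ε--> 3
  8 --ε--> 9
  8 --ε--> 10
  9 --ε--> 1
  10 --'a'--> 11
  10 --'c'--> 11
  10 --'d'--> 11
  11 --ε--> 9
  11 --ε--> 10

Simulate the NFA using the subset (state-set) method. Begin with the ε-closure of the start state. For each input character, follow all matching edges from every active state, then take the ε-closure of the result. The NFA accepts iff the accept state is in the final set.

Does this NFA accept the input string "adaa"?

Answer: ACCEPT

Derivation:
S₀ = ε-closure({0}) = {0,1,2,4,6,8,9,10}
'a' @ 1: {1,3,5,7,9,10,11}  (accept∈set)
'd' @ 2: {1,9,10,11}  (accept∈set)
'a' @ 3: {1,9,10,11}  (accept∈set)
'a' @ 4: {1,9,10,11}  (accept∈set)
end set {1,9,10,11} — state 1 in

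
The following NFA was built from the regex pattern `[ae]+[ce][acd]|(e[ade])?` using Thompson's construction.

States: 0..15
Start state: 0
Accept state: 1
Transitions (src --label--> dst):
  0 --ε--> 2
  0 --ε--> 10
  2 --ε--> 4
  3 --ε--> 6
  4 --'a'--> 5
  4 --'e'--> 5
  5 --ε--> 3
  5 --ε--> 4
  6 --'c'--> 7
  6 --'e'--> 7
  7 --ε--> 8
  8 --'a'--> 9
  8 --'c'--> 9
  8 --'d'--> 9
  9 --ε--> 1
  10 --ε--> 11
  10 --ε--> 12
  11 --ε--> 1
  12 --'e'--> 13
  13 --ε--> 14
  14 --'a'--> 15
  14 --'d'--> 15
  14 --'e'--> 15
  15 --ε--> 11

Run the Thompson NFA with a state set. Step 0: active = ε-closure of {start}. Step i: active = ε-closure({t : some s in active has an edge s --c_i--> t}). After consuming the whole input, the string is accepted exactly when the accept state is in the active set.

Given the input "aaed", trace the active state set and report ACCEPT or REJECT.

Answer: ACCEPT

Steps:
start: ε-closure({0}) = {0,1,2,4,10,11,12}
'a' @ 1: {3,4,5,6}
'a' @ 2: {3,4,5,6}
'e' @ 3: {3,4,5,6,7,8}
'd' @ 4: {1,9}  (accept∈set)
final: {1,9}; accept 1 in set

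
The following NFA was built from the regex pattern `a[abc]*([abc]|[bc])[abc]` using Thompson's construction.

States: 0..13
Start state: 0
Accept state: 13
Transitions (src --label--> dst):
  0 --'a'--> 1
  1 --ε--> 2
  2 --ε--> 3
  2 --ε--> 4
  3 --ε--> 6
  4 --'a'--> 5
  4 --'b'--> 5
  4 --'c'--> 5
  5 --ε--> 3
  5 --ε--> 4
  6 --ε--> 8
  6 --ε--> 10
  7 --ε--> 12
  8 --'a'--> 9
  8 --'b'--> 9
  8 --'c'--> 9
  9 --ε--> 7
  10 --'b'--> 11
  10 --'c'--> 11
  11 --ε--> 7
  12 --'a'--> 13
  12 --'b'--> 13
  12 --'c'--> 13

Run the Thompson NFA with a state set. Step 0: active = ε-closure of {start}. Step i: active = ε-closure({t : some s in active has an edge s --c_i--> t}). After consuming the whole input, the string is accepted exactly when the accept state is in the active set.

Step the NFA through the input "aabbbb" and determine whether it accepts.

Answer: ACCEPT

Derivation:
initial (ε-close {0}): {0}
'a' @ 1: {1,2,3,4,6,8,10}
'a' @ 2: {3,4,5,6,7,8,9,10,12}
'b' @ 3: {3,4,5,6,7,8,9,10,11,12,13}  (accept∈set)
'b' @ 4: {3,4,5,6,7,8,9,10,11,12,13}  (accept∈set)
'b' @ 5: {3,4,5,6,7,8,9,10,11,12,13}  (accept∈set)
'b' @ 6: {3,4,5,6,7,8,9,10,11,12,13}  (accept∈set)
final: {3,4,5,6,7,8,9,10,11,12,13}; accept 13 in set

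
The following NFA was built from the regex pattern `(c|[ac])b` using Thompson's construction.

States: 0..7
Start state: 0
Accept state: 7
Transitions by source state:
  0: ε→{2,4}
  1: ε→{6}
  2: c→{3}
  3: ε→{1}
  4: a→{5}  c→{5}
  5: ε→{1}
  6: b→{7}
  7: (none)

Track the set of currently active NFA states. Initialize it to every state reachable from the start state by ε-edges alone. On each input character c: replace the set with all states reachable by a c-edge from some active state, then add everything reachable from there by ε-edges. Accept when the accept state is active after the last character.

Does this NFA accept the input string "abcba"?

Answer: REJECT

Derivation:
start: ε-closure({0}) = {0,2,4}
'a' @ 1: {1,5,6}
'b' @ 2: {7}  ✓accept
'c' @ 3: {}  — dead — no transitions
rest 'ba' ignored (set empty)
end set {} — state 7 not in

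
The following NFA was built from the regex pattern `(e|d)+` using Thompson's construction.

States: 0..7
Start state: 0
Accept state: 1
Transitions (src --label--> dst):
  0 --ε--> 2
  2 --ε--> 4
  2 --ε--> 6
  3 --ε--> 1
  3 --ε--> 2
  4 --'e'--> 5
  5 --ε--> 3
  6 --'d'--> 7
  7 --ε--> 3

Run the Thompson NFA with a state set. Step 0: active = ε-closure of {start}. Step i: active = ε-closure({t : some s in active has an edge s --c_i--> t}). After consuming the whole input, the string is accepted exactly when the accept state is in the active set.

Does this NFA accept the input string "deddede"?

start: ε-closure({0}) = {0,2,4,6}
'd' @ 1: {1,2,3,4,6,7}  ✓accept
'e' @ 2: {1,2,3,4,5,6}  ✓accept
'd' @ 3: {1,2,3,4,6,7}  ✓accept
'd' @ 4: {1,2,3,4,6,7}  ✓accept
'e' @ 5: {1,2,3,4,5,6}  ✓accept
'd' @ 6: {1,2,3,4,6,7}  ✓accept
'e' @ 7: {1,2,3,4,5,6}  ✓accept
end set {1,2,3,4,5,6} — state 1 in

Answer: ACCEPT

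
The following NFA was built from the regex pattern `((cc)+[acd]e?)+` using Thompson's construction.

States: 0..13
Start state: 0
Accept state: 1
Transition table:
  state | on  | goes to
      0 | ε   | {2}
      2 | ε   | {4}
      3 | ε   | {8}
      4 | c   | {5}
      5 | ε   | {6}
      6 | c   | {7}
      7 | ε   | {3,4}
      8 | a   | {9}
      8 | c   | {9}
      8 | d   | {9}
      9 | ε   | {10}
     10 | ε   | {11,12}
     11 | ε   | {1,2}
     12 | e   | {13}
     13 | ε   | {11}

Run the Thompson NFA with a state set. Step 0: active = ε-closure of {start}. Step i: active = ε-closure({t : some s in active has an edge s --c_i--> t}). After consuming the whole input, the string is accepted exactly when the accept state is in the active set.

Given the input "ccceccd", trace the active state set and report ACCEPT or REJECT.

S₀ = ε-closure({0}) = {0,2,4}
'c' @ 1: {5,6}
'c' @ 2: {3,4,7,8}
'c' @ 3: {1,2,4,5,6,9,10,11,12}  (accept∈set)
'e' @ 4: {1,2,4,11,13}  (accept∈set)
'c' @ 5: {5,6}
'c' @ 6: {3,4,7,8}
'd' @ 7: {1,2,4,9,10,11,12}  (accept∈set)
final: {1,2,4,9,10,11,12}; accept 1 in set

Answer: ACCEPT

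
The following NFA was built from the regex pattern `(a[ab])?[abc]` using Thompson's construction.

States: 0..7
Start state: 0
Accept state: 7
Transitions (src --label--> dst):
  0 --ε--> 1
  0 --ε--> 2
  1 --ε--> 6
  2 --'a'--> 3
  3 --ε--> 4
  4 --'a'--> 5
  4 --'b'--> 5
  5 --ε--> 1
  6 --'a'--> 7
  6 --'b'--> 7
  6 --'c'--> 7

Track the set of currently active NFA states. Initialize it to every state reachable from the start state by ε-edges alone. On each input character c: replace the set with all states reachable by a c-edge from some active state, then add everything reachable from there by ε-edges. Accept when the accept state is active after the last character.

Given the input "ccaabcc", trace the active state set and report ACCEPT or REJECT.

start: ε-closure({0}) = {0,1,2,6}
'c' @ 1: {7}  [accepting]
'c' @ 2: {}  — no active states
rest 'aabcc' ignored (set empty)
after full input: {}  (accept=7 not in)

Answer: REJECT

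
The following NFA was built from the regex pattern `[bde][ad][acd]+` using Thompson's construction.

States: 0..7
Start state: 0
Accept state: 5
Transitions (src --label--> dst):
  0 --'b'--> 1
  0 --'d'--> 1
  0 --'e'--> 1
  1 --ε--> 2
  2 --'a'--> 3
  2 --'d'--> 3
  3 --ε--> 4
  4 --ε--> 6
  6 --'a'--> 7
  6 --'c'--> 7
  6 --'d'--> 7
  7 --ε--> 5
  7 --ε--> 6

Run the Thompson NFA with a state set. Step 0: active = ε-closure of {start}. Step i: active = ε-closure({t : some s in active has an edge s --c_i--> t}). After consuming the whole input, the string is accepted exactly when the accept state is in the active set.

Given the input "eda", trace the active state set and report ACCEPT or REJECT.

Answer: ACCEPT

Trace:
start: ε-closure({0}) = {0}
'e' @ 1: {1,2}
'd' @ 2: {3,4,6}
'a' @ 3: {5,6,7}  ✓accept
final: {5,6,7}; accept 5 in set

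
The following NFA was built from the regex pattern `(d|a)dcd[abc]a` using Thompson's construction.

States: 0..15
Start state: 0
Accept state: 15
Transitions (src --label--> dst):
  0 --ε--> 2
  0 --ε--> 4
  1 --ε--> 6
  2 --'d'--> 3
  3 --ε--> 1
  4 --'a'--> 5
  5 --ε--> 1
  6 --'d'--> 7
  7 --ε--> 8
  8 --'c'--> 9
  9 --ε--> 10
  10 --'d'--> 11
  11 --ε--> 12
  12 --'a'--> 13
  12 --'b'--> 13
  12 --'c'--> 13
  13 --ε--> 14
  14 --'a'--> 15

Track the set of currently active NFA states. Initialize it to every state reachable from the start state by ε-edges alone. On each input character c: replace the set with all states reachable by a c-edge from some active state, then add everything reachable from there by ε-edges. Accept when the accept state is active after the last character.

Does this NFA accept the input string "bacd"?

S₀ = ε-closure({0}) = {0,2,4}
'b' @ 1: {}  — dead — no transitions
rest 'acd' ignored (set empty)
end set {} — state 15 not in

Answer: REJECT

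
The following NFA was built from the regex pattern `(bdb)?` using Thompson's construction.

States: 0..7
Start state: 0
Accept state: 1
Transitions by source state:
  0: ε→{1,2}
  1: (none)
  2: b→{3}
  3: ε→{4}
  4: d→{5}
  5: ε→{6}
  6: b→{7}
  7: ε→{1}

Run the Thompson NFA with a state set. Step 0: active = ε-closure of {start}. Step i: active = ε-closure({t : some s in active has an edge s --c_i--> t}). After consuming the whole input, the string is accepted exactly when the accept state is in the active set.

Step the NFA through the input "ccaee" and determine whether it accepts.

Answer: REJECT

Steps:
start: ε-closure({0}) = {0,1,2}
'c' @ 1: {}  — dead — no transitions
rest 'caee' ignored (set empty)
final: {}; accept 1 not in set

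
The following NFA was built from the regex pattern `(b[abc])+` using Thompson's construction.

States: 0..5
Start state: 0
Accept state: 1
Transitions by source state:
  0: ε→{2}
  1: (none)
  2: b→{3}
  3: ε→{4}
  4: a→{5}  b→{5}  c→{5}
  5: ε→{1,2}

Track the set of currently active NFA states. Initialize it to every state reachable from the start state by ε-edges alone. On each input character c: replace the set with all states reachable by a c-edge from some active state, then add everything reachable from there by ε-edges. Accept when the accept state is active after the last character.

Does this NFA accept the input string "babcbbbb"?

Answer: ACCEPT

Trace:
S₀ = ε-closure({0}) = {0,2}
'b' @ 1: {3,4}
'a' @ 2: {1,2,5}  (accept∈set)
'b' @ 3: {3,4}
'c' @ 4: {1,2,5}  (accept∈set)
'b' @ 5: {3,4}
'b' @ 6: {1,2,5}  (accept∈set)
'b' @ 7: {3,4}
'b' @ 8: {1,2,5}  (accept∈set)
end set {1,2,5} — state 1 in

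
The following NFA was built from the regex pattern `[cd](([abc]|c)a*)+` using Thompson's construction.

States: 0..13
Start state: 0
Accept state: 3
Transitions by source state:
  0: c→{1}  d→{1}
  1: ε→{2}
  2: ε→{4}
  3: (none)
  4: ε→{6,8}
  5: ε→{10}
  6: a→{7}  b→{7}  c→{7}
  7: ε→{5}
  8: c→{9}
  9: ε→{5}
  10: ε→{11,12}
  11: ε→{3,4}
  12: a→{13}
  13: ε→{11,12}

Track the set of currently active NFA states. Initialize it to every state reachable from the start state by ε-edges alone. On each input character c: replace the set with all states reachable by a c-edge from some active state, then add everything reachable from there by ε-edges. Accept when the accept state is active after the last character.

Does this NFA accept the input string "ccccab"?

initial (ε-close {0}): {0}
'c' @ 1: {1,2,4,6,8}
'c' @ 2: {3,4,5,6,7,8,9,10,11,12}  [accepting]
'c' @ 3: {3,4,5,6,7,8,9,10,11,12}  [accepting]
'c' @ 4: {3,4,5,6,7,8,9,10,11,12}  [accepting]
'a' @ 5: {3,4,5,6,7,8,10,11,12,13}  [accepting]
'b' @ 6: {3,4,5,6,7,8,10,11,12}  [accepting]
end set {3,4,5,6,7,8,10,11,12} — state 3 in

Answer: ACCEPT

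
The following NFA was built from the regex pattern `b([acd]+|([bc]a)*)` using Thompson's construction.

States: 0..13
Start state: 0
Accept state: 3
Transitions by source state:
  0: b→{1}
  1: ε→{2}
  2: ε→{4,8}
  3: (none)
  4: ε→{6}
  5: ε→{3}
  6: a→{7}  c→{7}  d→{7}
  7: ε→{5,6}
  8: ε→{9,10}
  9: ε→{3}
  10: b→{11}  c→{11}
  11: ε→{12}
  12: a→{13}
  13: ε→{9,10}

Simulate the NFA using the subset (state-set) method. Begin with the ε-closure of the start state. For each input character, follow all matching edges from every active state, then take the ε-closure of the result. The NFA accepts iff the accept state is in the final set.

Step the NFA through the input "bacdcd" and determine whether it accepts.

Answer: ACCEPT

Steps:
start: ε-closure({0}) = {0}
'b' @ 1: {1,2,3,4,6,8,9,10}  [accepting]
'a' @ 2: {3,5,6,7}  [accepting]
'c' @ 3: {3,5,6,7}  [accepting]
'd' @ 4: {3,5,6,7}  [accepting]
'c' @ 5: {3,5,6,7}  [accepting]
'd' @ 6: {3,5,6,7}  [accepting]
end set {3,5,6,7} — state 3 in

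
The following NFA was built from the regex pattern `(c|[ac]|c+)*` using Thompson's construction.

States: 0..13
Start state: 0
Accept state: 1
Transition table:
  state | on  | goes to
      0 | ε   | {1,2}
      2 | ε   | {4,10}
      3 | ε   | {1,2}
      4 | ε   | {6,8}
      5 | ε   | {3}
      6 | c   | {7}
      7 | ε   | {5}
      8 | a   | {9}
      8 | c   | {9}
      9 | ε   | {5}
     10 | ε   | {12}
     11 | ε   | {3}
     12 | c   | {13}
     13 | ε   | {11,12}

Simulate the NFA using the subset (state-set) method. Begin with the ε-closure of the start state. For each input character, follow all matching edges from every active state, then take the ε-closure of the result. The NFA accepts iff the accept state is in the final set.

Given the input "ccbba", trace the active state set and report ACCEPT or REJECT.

S₀ = ε-closure({0}) = {0,1,2,4,6,8,10,12}
'c' @ 1: {1,2,3,4,5,6,7,8,9,10,11,12,13}  [accepting]
'c' @ 2: {1,2,3,4,5,6,7,8,9,10,11,12,13}  [accepting]
'b' @ 3: {}  — no active states
rest 'ba' ignored (set empty)
after full input: {}  (accept=1 not in)

Answer: REJECT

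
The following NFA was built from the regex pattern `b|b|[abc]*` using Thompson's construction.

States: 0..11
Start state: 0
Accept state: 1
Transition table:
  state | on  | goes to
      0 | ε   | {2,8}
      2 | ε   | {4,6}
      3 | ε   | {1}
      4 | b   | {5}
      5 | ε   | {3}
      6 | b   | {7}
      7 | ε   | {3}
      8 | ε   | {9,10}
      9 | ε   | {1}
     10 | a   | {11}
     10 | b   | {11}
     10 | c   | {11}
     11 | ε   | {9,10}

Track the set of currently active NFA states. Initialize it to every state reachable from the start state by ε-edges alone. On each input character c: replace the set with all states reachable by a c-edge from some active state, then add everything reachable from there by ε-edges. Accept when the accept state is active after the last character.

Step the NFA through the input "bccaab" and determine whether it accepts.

initial (ε-close {0}): {0,1,2,4,6,8,9,10}
'b' @ 1: {1,3,5,7,9,10,11}  [accepting]
'c' @ 2: {1,9,10,11}  [accepting]
'c' @ 3: {1,9,10,11}  [accepting]
'a' @ 4: {1,9,10,11}  [accepting]
'a' @ 5: {1,9,10,11}  [accepting]
'b' @ 6: {1,9,10,11}  [accepting]
end set {1,9,10,11} — state 1 in

Answer: ACCEPT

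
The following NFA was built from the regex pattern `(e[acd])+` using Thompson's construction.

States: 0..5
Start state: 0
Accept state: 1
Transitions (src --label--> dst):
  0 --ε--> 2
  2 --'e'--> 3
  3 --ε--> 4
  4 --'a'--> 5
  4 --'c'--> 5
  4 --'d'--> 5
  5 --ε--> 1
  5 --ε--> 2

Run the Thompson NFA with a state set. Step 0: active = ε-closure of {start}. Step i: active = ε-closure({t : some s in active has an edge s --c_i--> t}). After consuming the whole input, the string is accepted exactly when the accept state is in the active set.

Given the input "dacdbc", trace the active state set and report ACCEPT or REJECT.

Answer: REJECT

Derivation:
start: ε-closure({0}) = {0,2}
'd' @ 1: {}  — dead — no transitions
rest 'acdbc' ignored (set empty)
after full input: {}  (accept=1 not in)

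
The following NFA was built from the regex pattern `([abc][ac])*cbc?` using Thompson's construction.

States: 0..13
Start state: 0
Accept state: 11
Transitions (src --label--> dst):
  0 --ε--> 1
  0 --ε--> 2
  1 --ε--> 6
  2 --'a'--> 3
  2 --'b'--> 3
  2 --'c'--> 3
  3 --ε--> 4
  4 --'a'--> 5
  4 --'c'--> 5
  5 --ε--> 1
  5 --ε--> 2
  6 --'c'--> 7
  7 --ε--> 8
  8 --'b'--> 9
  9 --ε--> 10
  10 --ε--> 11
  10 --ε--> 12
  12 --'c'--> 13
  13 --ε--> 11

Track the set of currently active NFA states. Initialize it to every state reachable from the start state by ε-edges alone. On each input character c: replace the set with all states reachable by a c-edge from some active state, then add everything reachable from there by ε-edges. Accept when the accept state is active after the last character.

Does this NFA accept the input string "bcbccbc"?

Answer: ACCEPT

Derivation:
S₀ = ε-closure({0}) = {0,1,2,6}
'b' @ 1: {3,4}
'c' @ 2: {1,2,5,6}
'b' @ 3: {3,4}
'c' @ 4: {1,2,5,6}
'c' @ 5: {3,4,7,8}
'b' @ 6: {9,10,11,12}  ✓accept
'c' @ 7: {11,13}  ✓accept
end set {11,13} — state 11 in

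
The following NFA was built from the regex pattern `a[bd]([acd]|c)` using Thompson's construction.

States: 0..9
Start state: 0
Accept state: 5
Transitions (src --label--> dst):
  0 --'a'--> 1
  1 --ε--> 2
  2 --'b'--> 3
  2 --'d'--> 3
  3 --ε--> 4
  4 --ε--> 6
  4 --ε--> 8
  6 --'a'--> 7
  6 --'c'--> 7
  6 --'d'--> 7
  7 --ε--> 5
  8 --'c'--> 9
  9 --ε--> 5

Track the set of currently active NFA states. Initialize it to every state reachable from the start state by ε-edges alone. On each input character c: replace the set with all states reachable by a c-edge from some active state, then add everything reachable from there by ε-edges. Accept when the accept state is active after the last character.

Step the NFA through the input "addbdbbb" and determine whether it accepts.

Answer: REJECT

Derivation:
S₀ = ε-closure({0}) = {0}
'a' @ 1: {1,2}
'd' @ 2: {3,4,6,8}
'd' @ 3: {5,7}  ✓accept
'b' @ 4: {}  — state set empty
rest 'dbbb' ignored (set empty)
after full input: {}  (accept=5 not in)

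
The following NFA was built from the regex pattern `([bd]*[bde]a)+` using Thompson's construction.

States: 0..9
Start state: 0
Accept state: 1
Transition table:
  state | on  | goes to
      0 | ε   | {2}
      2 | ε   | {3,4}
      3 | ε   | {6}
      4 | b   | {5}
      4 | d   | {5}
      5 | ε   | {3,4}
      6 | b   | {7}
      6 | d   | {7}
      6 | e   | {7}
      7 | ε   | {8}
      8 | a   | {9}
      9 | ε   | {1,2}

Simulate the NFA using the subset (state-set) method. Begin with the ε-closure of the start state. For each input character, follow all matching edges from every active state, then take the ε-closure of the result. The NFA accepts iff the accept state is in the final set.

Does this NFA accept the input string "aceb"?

Answer: REJECT

Trace:
start: ε-closure({0}) = {0,2,3,4,6}
'a' @ 1: {}  — dead — no transitions
rest 'ceb' ignored (set empty)
final: {}; accept 1 not in set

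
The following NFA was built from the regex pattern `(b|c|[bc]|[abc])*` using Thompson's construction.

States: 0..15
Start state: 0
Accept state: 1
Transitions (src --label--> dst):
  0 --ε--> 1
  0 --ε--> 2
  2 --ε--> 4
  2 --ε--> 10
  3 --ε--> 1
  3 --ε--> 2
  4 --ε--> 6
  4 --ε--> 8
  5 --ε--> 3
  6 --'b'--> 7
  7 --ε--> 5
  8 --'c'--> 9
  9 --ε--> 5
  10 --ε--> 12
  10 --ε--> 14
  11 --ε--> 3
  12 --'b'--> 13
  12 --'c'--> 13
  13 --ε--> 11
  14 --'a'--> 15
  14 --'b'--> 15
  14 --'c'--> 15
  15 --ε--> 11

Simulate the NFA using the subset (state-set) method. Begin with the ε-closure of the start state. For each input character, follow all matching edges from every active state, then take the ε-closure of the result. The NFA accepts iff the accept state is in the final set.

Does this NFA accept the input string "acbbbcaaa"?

initial (ε-close {0}): {0,1,2,4,6,8,10,12,14}
'a' @ 1: {1,2,3,4,6,8,10,11,12,14,15}  ✓accept
'c' @ 2: {1,2,3,4,5,6,8,9,10,11,12,13,14,15}  ✓accept
'b' @ 3: {1,2,3,4,5,6,7,8,10,11,12,13,14,15}  ✓accept
'b' @ 4: {1,2,3,4,5,6,7,8,10,11,12,13,14,15}  ✓accept
'b' @ 5: {1,2,3,4,5,6,7,8,10,11,12,13,14,15}  ✓accept
'c' @ 6: {1,2,3,4,5,6,8,9,10,11,12,13,14,15}  ✓accept
'a' @ 7: {1,2,3,4,6,8,10,11,12,14,15}  ✓accept
'a' @ 8: {1,2,3,4,6,8,10,11,12,14,15}  ✓accept
'a' @ 9: {1,2,3,4,6,8,10,11,12,14,15}  ✓accept
after full input: {1,2,3,4,6,8,10,11,12,14,15}  (accept=1 in)

Answer: ACCEPT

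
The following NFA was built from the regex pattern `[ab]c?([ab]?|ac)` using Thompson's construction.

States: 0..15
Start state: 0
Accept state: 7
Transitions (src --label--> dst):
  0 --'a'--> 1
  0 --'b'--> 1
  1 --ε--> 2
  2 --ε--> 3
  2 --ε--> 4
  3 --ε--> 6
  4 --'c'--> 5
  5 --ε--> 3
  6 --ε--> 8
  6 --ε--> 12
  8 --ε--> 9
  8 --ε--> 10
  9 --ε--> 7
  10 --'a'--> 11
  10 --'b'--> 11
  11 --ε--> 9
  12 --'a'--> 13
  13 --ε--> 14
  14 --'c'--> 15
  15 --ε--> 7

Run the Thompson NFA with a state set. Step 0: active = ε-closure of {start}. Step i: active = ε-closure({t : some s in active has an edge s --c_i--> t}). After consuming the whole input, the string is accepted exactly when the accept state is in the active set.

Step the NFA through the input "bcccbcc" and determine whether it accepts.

initial (ε-close {0}): {0}
'b' @ 1: {1,2,3,4,6,7,8,9,10,12}  (accept∈set)
'c' @ 2: {3,5,6,7,8,9,10,12}  (accept∈set)
'c' @ 3: {}  — dead — no transitions
rest 'cbcc' ignored (set empty)
final: {}; accept 7 not in set

Answer: REJECT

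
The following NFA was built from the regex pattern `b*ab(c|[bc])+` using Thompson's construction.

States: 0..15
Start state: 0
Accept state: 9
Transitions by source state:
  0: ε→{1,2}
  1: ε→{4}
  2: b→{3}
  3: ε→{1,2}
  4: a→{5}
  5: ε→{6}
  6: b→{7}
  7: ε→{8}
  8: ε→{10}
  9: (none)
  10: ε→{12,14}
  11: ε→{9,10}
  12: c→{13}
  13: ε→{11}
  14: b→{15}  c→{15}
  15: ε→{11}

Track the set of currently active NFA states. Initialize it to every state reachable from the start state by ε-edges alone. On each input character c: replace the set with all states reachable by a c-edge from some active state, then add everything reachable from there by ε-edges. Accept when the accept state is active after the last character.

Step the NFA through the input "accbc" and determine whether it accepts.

Answer: REJECT

Steps:
S₀ = ε-closure({0}) = {0,1,2,4}
'a' @ 1: {5,6}
'c' @ 2: {}  — state set empty
rest 'cbc' ignored (set empty)
end set {} — state 9 not in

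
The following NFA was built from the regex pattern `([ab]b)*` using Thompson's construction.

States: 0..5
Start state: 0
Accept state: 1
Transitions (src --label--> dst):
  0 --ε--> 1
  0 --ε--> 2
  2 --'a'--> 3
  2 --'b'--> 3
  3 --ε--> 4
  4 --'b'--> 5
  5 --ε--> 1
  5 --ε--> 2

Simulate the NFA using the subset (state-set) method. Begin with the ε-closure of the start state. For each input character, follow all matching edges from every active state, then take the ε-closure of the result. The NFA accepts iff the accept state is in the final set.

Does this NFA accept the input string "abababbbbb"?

initial (ε-close {0}): {0,1,2}
'a' @ 1: {3,4}
'b' @ 2: {1,2,5}  ✓accept
'a' @ 3: {3,4}
'b' @ 4: {1,2,5}  ✓accept
'a' @ 5: {3,4}
'b' @ 6: {1,2,5}  ✓accept
'b' @ 7: {3,4}
'b' @ 8: {1,2,5}  ✓accept
'b' @ 9: {3,4}
'b' @ 10: {1,2,5}  ✓accept
after full input: {1,2,5}  (accept=1 in)

Answer: ACCEPT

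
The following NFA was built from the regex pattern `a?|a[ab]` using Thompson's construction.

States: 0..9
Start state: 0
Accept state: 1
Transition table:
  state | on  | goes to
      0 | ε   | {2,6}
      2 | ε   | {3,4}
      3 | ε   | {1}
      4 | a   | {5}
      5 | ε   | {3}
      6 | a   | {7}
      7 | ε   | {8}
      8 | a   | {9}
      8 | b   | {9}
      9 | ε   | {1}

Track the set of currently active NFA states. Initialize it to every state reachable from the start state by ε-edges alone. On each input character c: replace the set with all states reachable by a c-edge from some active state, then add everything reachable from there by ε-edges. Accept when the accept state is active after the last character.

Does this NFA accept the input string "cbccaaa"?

start: ε-closure({0}) = {0,1,2,3,4,6}
'c' @ 1: {}  — dead — no transitions
rest 'bccaaa' ignored (set empty)
after full input: {}  (accept=1 not in)

Answer: REJECT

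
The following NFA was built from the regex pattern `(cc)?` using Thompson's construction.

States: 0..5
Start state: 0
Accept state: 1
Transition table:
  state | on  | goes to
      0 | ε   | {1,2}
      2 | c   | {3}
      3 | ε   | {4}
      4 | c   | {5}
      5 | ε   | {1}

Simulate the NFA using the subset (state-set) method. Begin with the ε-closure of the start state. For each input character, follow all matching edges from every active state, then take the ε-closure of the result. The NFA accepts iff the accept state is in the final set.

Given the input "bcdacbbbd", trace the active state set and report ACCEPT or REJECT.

Answer: REJECT

Steps:
start: ε-closure({0}) = {0,1,2}
'b' @ 1: {}  — state set empty
rest 'cdacbbbd' ignored (set empty)
end set {} — state 1 not in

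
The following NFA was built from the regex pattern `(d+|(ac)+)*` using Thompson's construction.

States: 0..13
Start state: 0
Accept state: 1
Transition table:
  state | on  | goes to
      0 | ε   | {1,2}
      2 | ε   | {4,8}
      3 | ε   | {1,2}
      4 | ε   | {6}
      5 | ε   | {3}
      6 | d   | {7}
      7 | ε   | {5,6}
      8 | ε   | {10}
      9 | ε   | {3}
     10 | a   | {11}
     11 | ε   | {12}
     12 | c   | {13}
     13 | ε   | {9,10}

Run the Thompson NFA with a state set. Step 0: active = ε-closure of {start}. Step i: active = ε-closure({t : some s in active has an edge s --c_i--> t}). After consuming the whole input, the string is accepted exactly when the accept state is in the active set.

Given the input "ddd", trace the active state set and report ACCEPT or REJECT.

Answer: ACCEPT

Steps:
S₀ = ε-closure({0}) = {0,1,2,4,6,8,10}
'd' @ 1: {1,2,3,4,5,6,7,8,10}  [accepting]
'd' @ 2: {1,2,3,4,5,6,7,8,10}  [accepting]
'd' @ 3: {1,2,3,4,5,6,7,8,10}  [accepting]
final: {1,2,3,4,5,6,7,8,10}; accept 1 in set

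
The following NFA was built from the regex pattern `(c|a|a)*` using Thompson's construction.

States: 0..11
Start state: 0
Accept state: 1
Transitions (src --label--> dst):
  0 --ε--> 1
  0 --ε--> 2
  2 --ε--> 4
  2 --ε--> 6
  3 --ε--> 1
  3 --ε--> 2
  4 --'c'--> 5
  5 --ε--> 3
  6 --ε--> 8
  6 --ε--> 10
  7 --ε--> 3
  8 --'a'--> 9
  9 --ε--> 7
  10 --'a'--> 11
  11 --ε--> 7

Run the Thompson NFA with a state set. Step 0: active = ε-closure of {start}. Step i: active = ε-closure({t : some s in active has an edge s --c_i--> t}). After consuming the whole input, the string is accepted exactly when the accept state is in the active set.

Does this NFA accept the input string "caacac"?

initial (ε-close {0}): {0,1,2,4,6,8,10}
'c' @ 1: {1,2,3,4,5,6,8,10}  ✓accept
'a' @ 2: {1,2,3,4,6,7,8,9,10,11}  ✓accept
'a' @ 3: {1,2,3,4,6,7,8,9,10,11}  ✓accept
'c' @ 4: {1,2,3,4,5,6,8,10}  ✓accept
'a' @ 5: {1,2,3,4,6,7,8,9,10,11}  ✓accept
'c' @ 6: {1,2,3,4,5,6,8,10}  ✓accept
after full input: {1,2,3,4,5,6,8,10}  (accept=1 in)

Answer: ACCEPT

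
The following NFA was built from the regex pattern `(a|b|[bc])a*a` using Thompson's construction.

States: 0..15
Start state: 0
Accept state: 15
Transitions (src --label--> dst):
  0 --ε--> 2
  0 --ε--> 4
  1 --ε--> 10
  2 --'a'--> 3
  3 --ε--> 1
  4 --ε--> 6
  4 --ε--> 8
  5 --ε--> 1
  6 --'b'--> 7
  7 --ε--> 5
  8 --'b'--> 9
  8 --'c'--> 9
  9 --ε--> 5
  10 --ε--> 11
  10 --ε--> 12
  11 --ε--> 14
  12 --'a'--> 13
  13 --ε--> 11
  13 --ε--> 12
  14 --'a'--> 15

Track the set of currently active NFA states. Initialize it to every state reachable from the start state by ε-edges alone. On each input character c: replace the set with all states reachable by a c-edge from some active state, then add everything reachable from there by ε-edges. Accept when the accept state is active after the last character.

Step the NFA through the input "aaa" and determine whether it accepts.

Answer: ACCEPT

Derivation:
initial (ε-close {0}): {0,2,4,6,8}
'a' @ 1: {1,3,10,11,12,14}
'a' @ 2: {11,12,13,14,15}  [accepting]
'a' @ 3: {11,12,13,14,15}  [accepting]
final: {11,12,13,14,15}; accept 15 in set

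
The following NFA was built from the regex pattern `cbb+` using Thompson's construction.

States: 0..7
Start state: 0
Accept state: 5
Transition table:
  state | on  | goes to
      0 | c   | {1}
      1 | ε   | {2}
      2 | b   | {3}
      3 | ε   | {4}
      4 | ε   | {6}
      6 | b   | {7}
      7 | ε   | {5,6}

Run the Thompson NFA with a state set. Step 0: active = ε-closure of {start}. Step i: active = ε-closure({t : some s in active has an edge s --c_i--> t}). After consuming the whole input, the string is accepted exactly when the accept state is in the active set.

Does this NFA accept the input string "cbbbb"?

initial (ε-close {0}): {0}
'c' @ 1: {1,2}
'b' @ 2: {3,4,6}
'b' @ 3: {5,6,7}  [accepting]
'b' @ 4: {5,6,7}  [accepting]
'b' @ 5: {5,6,7}  [accepting]
after full input: {5,6,7}  (accept=5 in)

Answer: ACCEPT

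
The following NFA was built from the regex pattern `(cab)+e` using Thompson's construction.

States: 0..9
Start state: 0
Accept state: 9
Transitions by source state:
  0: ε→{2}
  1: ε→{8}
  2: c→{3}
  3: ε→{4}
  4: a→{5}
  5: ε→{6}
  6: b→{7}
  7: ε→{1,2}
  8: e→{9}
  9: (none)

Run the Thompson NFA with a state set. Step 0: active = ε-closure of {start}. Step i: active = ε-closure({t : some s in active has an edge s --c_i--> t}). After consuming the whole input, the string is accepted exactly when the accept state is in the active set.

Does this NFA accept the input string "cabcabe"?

start: ε-closure({0}) = {0,2}
'c' @ 1: {3,4}
'a' @ 2: {5,6}
'b' @ 3: {1,2,7,8}
'c' @ 4: {3,4}
'a' @ 5: {5,6}
'b' @ 6: {1,2,7,8}
'e' @ 7: {9}  [accepting]
after full input: {9}  (accept=9 in)

Answer: ACCEPT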